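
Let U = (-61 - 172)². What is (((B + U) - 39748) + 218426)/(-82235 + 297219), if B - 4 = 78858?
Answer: 44547/30712 ≈ 1.4505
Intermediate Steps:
B = 78862 (B = 4 + 78858 = 78862)
U = 54289 (U = (-233)² = 54289)
(((B + U) - 39748) + 218426)/(-82235 + 297219) = (((78862 + 54289) - 39748) + 218426)/(-82235 + 297219) = ((133151 - 39748) + 218426)/214984 = (93403 + 218426)*(1/214984) = 311829*(1/214984) = 44547/30712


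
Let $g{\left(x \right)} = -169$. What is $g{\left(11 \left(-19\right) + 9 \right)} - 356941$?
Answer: $-357110$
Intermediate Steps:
$g{\left(11 \left(-19\right) + 9 \right)} - 356941 = -169 - 356941 = -357110$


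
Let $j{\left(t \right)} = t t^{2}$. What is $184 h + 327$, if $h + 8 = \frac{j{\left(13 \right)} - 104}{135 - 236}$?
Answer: $- \frac{500757}{101} \approx -4958.0$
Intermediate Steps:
$j{\left(t \right)} = t^{3}$
$h = - \frac{2901}{101}$ ($h = -8 + \frac{13^{3} - 104}{135 - 236} = -8 + \frac{2197 - 104}{-101} = -8 + 2093 \left(- \frac{1}{101}\right) = -8 - \frac{2093}{101} = - \frac{2901}{101} \approx -28.723$)
$184 h + 327 = 184 \left(- \frac{2901}{101}\right) + 327 = - \frac{533784}{101} + 327 = - \frac{500757}{101}$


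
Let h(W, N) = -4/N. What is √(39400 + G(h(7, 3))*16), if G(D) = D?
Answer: 2*√88602/3 ≈ 198.44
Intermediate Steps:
√(39400 + G(h(7, 3))*16) = √(39400 - 4/3*16) = √(39400 - 64/3) = √(118136/3) = 2*√88602/3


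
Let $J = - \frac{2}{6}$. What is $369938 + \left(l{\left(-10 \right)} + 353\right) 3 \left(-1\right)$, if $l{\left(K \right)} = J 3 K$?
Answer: $368849$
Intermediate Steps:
$J = - \frac{1}{3}$ ($J = \left(-2\right) \frac{1}{6} = - \frac{1}{3} \approx -0.33333$)
$l{\left(K \right)} = - K$ ($l{\left(K \right)} = \left(- \frac{1}{3}\right) 3 K = - K$)
$369938 + \left(l{\left(-10 \right)} + 353\right) 3 \left(-1\right) = 369938 + \left(\left(-1\right) \left(-10\right) + 353\right) 3 \left(-1\right) = 369938 + \left(10 + 353\right) \left(-3\right) = 369938 + 363 \left(-3\right) = 369938 - 1089 = 368849$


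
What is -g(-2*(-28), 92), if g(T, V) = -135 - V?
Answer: 227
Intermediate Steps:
-g(-2*(-28), 92) = -(-135 - 1*92) = -(-135 - 92) = -1*(-227) = 227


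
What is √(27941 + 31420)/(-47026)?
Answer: -√59361/47026 ≈ -0.0051810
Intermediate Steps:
√(27941 + 31420)/(-47026) = √59361*(-1/47026) = -√59361/47026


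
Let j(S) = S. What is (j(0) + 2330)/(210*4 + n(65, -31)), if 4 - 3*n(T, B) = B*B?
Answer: 2330/521 ≈ 4.4722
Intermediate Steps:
n(T, B) = 4/3 - B²/3 (n(T, B) = 4/3 - B*B/3 = 4/3 - B²/3)
(j(0) + 2330)/(210*4 + n(65, -31)) = (0 + 2330)/(210*4 + (4/3 - ⅓*(-31)²)) = 2330/(840 + (4/3 - ⅓*961)) = 2330/(840 + (4/3 - 961/3)) = 2330/(840 - 319) = 2330/521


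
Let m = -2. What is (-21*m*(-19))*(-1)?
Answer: 798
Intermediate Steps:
(-21*m*(-19))*(-1) = (-21/(1/(-2))*(-19))*(-1) = (-21/(-1/2)*(-19))*(-1) = (-21*(-2)*(-19))*(-1) = (42*(-19))*(-1) = -798*(-1) = 798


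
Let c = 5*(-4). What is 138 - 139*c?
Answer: 2918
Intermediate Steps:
c = -20
138 - 139*c = 138 - 139*(-20) = 138 + 2780 = 2918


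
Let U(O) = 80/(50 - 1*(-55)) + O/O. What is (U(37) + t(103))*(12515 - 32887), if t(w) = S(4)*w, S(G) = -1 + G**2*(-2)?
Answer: 1453379224/21 ≈ 6.9209e+7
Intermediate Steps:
U(O) = 37/21 (U(O) = 80/(50 + 55) + 1 = 80/105 + 1 = 80*(1/105) + 1 = 16/21 + 1 = 37/21)
S(G) = -1 - 2*G**2
t(w) = -33*w (t(w) = (-1 - 2*4**2)*w = (-1 - 2*16)*w = (-1 - 32)*w = -33*w)
(U(37) + t(103))*(12515 - 32887) = (37/21 - 33*103)*(12515 - 32887) = (37/21 - 3399)*(-20372) = -71342/21*(-20372) = 1453379224/21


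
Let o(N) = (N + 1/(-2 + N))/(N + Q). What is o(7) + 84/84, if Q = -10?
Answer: -7/5 ≈ -1.4000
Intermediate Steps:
o(N) = (N + 1/(-2 + N))/(-10 + N) (o(N) = (N + 1/(-2 + N))/(N - 10) = (N + 1/(-2 + N))/(-10 + N))
o(7) + 84/84 = (1 + 7**2 - 2*7)/(20 + 7**2 - 12*7) + 84/84 = (1 + 49 - 14)/(20 + 49 - 84) + 84*(1/84) = 36/(-15) + 1 = -1/15*36 + 1 = -12/5 + 1 = -7/5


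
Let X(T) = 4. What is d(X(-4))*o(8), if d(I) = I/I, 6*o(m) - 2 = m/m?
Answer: 1/2 ≈ 0.50000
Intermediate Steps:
o(m) = 1/2 (o(m) = 1/3 + (m/m)/6 = 1/3 + (1/6)*1 = 1/3 + 1/6 = 1/2)
d(I) = 1
d(X(-4))*o(8) = 1*(1/2) = 1/2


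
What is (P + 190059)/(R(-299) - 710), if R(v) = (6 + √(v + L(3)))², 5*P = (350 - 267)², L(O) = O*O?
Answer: -239296*I/(15*√290 + 1205*I) ≈ -190.05 - 40.287*I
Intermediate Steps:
L(O) = O²
P = 6889/5 (P = (350 - 267)²/5 = (⅕)*83² = (⅕)*6889 = 6889/5 ≈ 1377.8)
R(v) = (6 + √(9 + v))² (R(v) = (6 + √(v + 3²))² = (6 + √(v + 9))² = (6 + √(9 + v))²)
(P + 190059)/(R(-299) - 710) = (6889/5 + 190059)/((6 + √(9 - 299))² - 710) = 957184/(5*((6 + √(-290))² - 710)) = 957184/(5*((6 + I*√290)² - 710)) = 957184/(5*(-710 + (6 + I*√290)²))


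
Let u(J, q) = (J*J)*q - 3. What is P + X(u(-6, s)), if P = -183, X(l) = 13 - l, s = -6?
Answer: 49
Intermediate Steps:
u(J, q) = -3 + q*J² (u(J, q) = J²*q - 3 = q*J² - 3 = -3 + q*J²)
P + X(u(-6, s)) = -183 + (13 - (-3 - 6*(-6)²)) = -183 + (13 - (-3 - 6*36)) = -183 + (13 - (-3 - 216)) = -183 + (13 - 1*(-219)) = -183 + (13 + 219) = -183 + 232 = 49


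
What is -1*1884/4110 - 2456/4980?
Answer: -162304/170565 ≈ -0.95157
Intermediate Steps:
-1*1884/4110 - 2456/4980 = -1884*1/4110 - 2456*1/4980 = -314/685 - 614/1245 = -162304/170565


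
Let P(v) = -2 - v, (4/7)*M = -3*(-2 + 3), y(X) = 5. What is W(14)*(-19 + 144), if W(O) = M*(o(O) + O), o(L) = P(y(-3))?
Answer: -18375/4 ≈ -4593.8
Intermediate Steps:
M = -21/4 (M = 7*(-3*(-2 + 3))/4 = 7*(-3*1)/4 = (7/4)*(-3) = -21/4 ≈ -5.2500)
o(L) = -7 (o(L) = -2 - 1*5 = -2 - 5 = -7)
W(O) = 147/4 - 21*O/4 (W(O) = -21*(-7 + O)/4 = 147/4 - 21*O/4)
W(14)*(-19 + 144) = (147/4 - 21/4*14)*(-19 + 144) = (147/4 - 147/2)*125 = -147/4*125 = -18375/4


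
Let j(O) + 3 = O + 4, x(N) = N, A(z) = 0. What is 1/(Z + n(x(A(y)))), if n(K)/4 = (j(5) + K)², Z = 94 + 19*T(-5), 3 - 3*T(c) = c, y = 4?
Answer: 3/866 ≈ 0.0034642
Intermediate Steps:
T(c) = 1 - c/3
j(O) = 1 + O (j(O) = -3 + (O + 4) = -3 + (4 + O) = 1 + O)
Z = 434/3 (Z = 94 + 19*(1 - ⅓*(-5)) = 94 + 19*(1 + 5/3) = 94 + 19*(8/3) = 94 + 152/3 = 434/3 ≈ 144.67)
n(K) = 4*(6 + K)² (n(K) = 4*((1 + 5) + K)² = 4*(6 + K)²)
1/(Z + n(x(A(y)))) = 1/(434/3 + 4*(6 + 0)²) = 1/(434/3 + 4*6²) = 1/(434/3 + 4*36) = 1/(434/3 + 144) = 1/(866/3) = 3/866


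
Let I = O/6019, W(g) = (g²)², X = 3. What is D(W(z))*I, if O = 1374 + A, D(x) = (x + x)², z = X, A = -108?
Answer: 33224904/6019 ≈ 5520.0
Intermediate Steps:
z = 3
W(g) = g⁴
D(x) = 4*x² (D(x) = (2*x)² = 4*x²)
O = 1266 (O = 1374 - 108 = 1266)
I = 1266/6019 ≈ 0.21033
D(W(z))*I = (4*(3⁴)²)*(1266/6019) = (4*81²)*(1266/6019) = (4*6561)*(1266/6019) = 26244*(1266/6019) = 33224904/6019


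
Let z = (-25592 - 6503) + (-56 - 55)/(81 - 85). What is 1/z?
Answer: -4/128269 ≈ -3.1184e-5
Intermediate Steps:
z = -128269/4 (z = -32095 - 111/(-4) = -32095 - 111*(-¼) = -32095 + 111/4 = -128269/4 ≈ -32067.)
1/z = 1/(-128269/4) = -4/128269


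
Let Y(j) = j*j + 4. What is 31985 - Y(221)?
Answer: -16860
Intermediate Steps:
Y(j) = 4 + j² (Y(j) = j² + 4 = 4 + j²)
31985 - Y(221) = 31985 - (4 + 221²) = 31985 - (4 + 48841) = 31985 - 1*48845 = 31985 - 48845 = -16860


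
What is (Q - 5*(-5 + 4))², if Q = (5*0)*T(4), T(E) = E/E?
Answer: 25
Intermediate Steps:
T(E) = 1
Q = 0 (Q = (5*0)*1 = 0*1 = 0)
(Q - 5*(-5 + 4))² = (0 - 5*(-5 + 4))² = (0 - 5*(-1))² = (0 + 5)² = 5² = 25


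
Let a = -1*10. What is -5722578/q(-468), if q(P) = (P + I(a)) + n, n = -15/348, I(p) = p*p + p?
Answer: 663819048/43853 ≈ 15137.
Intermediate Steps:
a = -10
I(p) = p + p**2 (I(p) = p**2 + p = p + p**2)
n = -5/116 (n = -15*1/348 = -5/116 ≈ -0.043103)
q(P) = 10435/116 + P (q(P) = (P - 10*(1 - 10)) - 5/116 = (P - 10*(-9)) - 5/116 = (P + 90) - 5/116 = (90 + P) - 5/116 = 10435/116 + P)
-5722578/q(-468) = -5722578/(10435/116 - 468) = -5722578/(-43853/116) = -5722578*(-116/43853) = 663819048/43853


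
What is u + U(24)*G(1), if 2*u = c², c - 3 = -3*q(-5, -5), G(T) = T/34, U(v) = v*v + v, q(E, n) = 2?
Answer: 753/34 ≈ 22.147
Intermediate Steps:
U(v) = v + v² (U(v) = v² + v = v + v²)
G(T) = T/34 (G(T) = T*(1/34) = T/34)
c = -3 (c = 3 - 3*2 = 3 - 6 = -3)
u = 9/2 (u = (½)*(-3)² = (½)*9 = 9/2 ≈ 4.5000)
u + U(24)*G(1) = 9/2 + (24*(1 + 24))*((1/34)*1) = 9/2 + (24*25)*(1/34) = 9/2 + 600*(1/34) = 9/2 + 300/17 = 753/34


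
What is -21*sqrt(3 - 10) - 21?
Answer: -21 - 21*I*sqrt(7) ≈ -21.0 - 55.561*I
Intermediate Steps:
-21*sqrt(3 - 10) - 21 = -21*I*sqrt(7) - 21 = -21 - 21*I*sqrt(7)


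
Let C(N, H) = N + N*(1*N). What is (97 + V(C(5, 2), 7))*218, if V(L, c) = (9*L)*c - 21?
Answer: 428588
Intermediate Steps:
C(N, H) = N + N**2 (C(N, H) = N + N*N = N + N**2)
V(L, c) = -21 + 9*L*c (V(L, c) = 9*L*c - 21 = -21 + 9*L*c)
(97 + V(C(5, 2), 7))*218 = (97 + (-21 + 9*(5*(1 + 5))*7))*218 = (97 + (-21 + 9*(5*6)*7))*218 = (97 + (-21 + 9*30*7))*218 = (97 + (-21 + 1890))*218 = (97 + 1869)*218 = 1966*218 = 428588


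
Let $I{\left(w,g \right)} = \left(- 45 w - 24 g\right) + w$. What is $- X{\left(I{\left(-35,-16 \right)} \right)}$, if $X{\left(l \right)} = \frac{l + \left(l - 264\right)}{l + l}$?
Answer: $- \frac{448}{481} \approx -0.93139$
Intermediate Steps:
$I{\left(w,g \right)} = - 44 w - 24 g$
$X{\left(l \right)} = \frac{-264 + 2 l}{2 l}$ ($X{\left(l \right)} = \frac{l + \left(l - 264\right)}{2 l} = \left(l + \left(-264 + l\right)\right) \frac{1}{2 l} = \left(-264 + 2 l\right) \frac{1}{2 l} = \frac{-264 + 2 l}{2 l}$)
$- X{\left(I{\left(-35,-16 \right)} \right)} = - \frac{-132 - -1924}{\left(-44\right) \left(-35\right) - -384} = - \frac{-132 + \left(1540 + 384\right)}{1540 + 384} = - \frac{-132 + 1924}{1924} = - \frac{1792}{1924} = \left(-1\right) \frac{448}{481} = - \frac{448}{481}$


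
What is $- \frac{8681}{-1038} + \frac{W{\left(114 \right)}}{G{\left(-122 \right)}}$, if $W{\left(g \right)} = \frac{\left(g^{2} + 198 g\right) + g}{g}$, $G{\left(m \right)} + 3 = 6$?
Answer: $\frac{38993}{346} \approx 112.7$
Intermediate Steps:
$G{\left(m \right)} = 3$ ($G{\left(m \right)} = -3 + 6 = 3$)
$W{\left(g \right)} = \frac{g^{2} + 199 g}{g}$
$- \frac{8681}{-1038} + \frac{W{\left(114 \right)}}{G{\left(-122 \right)}} = - \frac{8681}{-1038} + \frac{199 + 114}{3} = \left(-8681\right) \left(- \frac{1}{1038}\right) + 313 \cdot \frac{1}{3} = \frac{8681}{1038} + \frac{313}{3} = \frac{38993}{346}$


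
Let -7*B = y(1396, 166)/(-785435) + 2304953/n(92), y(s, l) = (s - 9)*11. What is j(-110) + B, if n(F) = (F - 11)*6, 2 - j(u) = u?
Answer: -1511113759213/2672049870 ≈ -565.53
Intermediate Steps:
y(s, l) = -99 + 11*s (y(s, l) = (-9 + s)*11 = -99 + 11*s)
j(u) = 2 - u
n(F) = -66 + 6*F (n(F) = (-11 + F)*6 = -66 + 6*F)
B = -1810383344653/2672049870 (B = -((-99 + 11*1396)/(-785435) + 2304953/(-66 + 6*92))/7 = -((-99 + 15356)*(-1/785435) + 2304953/(-66 + 552))/7 = -(15257*(-1/785435) + 2304953/486)/7 = -(-15257/785435 + 2304953*(1/486))/7 = -(-15257/785435 + 2304953/486)/7 = -⅐*1810383344653/381721410 = -1810383344653/2672049870 ≈ -677.53)
j(-110) + B = (2 - 1*(-110)) - 1810383344653/2672049870 = (2 + 110) - 1810383344653/2672049870 = 112 - 1810383344653/2672049870 = -1511113759213/2672049870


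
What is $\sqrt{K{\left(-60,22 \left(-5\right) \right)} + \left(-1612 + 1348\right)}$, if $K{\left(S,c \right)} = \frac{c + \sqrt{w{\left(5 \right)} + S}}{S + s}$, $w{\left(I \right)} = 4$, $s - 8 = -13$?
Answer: $\frac{\sqrt{-1108250 - 130 i \sqrt{14}}}{65} \approx 0.0035542 - 16.196 i$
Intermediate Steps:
$s = -5$ ($s = 8 - 13 = -5$)
$K{\left(S,c \right)} = \frac{c + \sqrt{4 + S}}{-5 + S}$ ($K{\left(S,c \right)} = \frac{c + \sqrt{4 + S}}{S - 5} = \frac{c + \sqrt{4 + S}}{-5 + S}$)
$\sqrt{K{\left(-60,22 \left(-5\right) \right)} + \left(-1612 + 1348\right)} = \sqrt{\frac{22 \left(-5\right) + \sqrt{4 - 60}}{-5 - 60} + \left(-1612 + 1348\right)} = \sqrt{\frac{-110 + \sqrt{-56}}{-65} - 264} = \sqrt{- \frac{-110 + 2 i \sqrt{14}}{65} - 264} = \sqrt{\left(\frac{22}{13} - \frac{2 i \sqrt{14}}{65}\right) - 264} = \sqrt{- \frac{3410}{13} - \frac{2 i \sqrt{14}}{65}}$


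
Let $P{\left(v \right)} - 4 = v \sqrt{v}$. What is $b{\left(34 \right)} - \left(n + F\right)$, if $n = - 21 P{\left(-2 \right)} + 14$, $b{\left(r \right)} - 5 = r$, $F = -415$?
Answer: $524 - 42 i \sqrt{2} \approx 524.0 - 59.397 i$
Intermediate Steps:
$b{\left(r \right)} = 5 + r$
$P{\left(v \right)} = 4 + v^{\frac{3}{2}}$ ($P{\left(v \right)} = 4 + v \sqrt{v} = 4 + v^{\frac{3}{2}}$)
$n = -70 + 42 i \sqrt{2}$ ($n = - 21 \left(4 + \left(-2\right)^{\frac{3}{2}}\right) + 14 = - 21 \left(4 - 2 i \sqrt{2}\right) + 14 = \left(-84 + 42 i \sqrt{2}\right) + 14 = -70 + 42 i \sqrt{2} \approx -70.0 + 59.397 i$)
$b{\left(34 \right)} - \left(n + F\right) = \left(5 + 34\right) - \left(\left(-70 + 42 i \sqrt{2}\right) - 415\right) = 39 - \left(-485 + 42 i \sqrt{2}\right) = 39 + \left(485 - 42 i \sqrt{2}\right) = 524 - 42 i \sqrt{2}$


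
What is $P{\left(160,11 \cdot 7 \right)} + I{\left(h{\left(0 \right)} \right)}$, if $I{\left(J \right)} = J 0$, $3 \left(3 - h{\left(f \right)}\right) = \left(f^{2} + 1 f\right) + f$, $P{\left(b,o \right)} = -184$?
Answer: $-184$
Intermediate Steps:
$h{\left(f \right)} = 3 - \frac{2 f}{3} - \frac{f^{2}}{3}$ ($h{\left(f \right)} = 3 - \frac{\left(f^{2} + 1 f\right) + f}{3} = 3 - \frac{\left(f^{2} + f\right) + f}{3} = 3 - \frac{\left(f + f^{2}\right) + f}{3} = 3 - \frac{f^{2} + 2 f}{3} = 3 - \left(\frac{f^{2}}{3} + \frac{2 f}{3}\right) = 3 - \frac{2 f}{3} - \frac{f^{2}}{3}$)
$I{\left(J \right)} = 0$
$P{\left(160,11 \cdot 7 \right)} + I{\left(h{\left(0 \right)} \right)} = -184 + 0 = -184$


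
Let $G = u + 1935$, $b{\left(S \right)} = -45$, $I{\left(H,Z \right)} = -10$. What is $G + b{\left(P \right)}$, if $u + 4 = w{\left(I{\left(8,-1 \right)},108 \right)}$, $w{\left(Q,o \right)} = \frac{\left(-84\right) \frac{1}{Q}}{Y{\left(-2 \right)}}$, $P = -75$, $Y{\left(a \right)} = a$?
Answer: $\frac{9409}{5} \approx 1881.8$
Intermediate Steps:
$w{\left(Q,o \right)} = \frac{42}{Q}$ ($w{\left(Q,o \right)} = \frac{\left(-84\right) \frac{1}{Q}}{-2} = - \frac{84}{Q} \left(- \frac{1}{2}\right) = \frac{42}{Q}$)
$u = - \frac{41}{5}$ ($u = -4 + \frac{42}{-10} = -4 + 42 \left(- \frac{1}{10}\right) = -4 - \frac{21}{5} = - \frac{41}{5} \approx -8.2$)
$G = \frac{9634}{5}$ ($G = - \frac{41}{5} + 1935 = \frac{9634}{5} \approx 1926.8$)
$G + b{\left(P \right)} = \frac{9634}{5} - 45 = \frac{9409}{5}$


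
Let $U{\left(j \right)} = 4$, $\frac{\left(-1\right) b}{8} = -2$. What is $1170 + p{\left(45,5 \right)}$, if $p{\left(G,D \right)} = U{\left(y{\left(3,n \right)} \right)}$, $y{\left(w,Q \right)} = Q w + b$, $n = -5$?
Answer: $1174$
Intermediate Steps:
$b = 16$ ($b = \left(-8\right) \left(-2\right) = 16$)
$y{\left(w,Q \right)} = 16 + Q w$ ($y{\left(w,Q \right)} = Q w + 16 = 16 + Q w$)
$p{\left(G,D \right)} = 4$
$1170 + p{\left(45,5 \right)} = 1170 + 4 = 1174$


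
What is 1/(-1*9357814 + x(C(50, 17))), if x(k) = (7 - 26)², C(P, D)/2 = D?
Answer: -1/9357453 ≈ -1.0687e-7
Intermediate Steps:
C(P, D) = 2*D
x(k) = 361 (x(k) = (-19)² = 361)
1/(-1*9357814 + x(C(50, 17))) = 1/(-1*9357814 + 361) = 1/(-9357814 + 361) = 1/(-9357453) = -1/9357453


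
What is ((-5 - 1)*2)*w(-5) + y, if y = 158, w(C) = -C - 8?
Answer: 194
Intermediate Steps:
w(C) = -8 - C
((-5 - 1)*2)*w(-5) + y = ((-5 - 1)*2)*(-8 - 1*(-5)) + 158 = (-6*2)*(-8 + 5) + 158 = -12*(-3) + 158 = 36 + 158 = 194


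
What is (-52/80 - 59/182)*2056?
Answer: -911322/455 ≈ -2002.9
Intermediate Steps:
(-52/80 - 59/182)*2056 = (-52*1/80 - 59*1/182)*2056 = (-13/20 - 59/182)*2056 = -1773/1820*2056 = -911322/455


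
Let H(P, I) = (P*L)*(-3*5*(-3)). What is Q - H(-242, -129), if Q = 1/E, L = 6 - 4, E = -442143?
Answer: 9629874539/442143 ≈ 21780.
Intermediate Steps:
L = 2
H(P, I) = 90*P (H(P, I) = (P*2)*(-3*5*(-3)) = (2*P)*(-15*(-3)) = (2*P)*45 = 90*P)
Q = -1/442143 (Q = 1/(-442143) = -1/442143 ≈ -2.2617e-6)
Q - H(-242, -129) = -1/442143 - 90*(-242) = -1/442143 - 1*(-21780) = -1/442143 + 21780 = 9629874539/442143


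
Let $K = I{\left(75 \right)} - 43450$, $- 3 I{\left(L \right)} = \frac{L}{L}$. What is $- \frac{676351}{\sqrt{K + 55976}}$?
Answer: $- \frac{676351 \sqrt{112731}}{37577} \approx -6043.3$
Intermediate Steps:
$I{\left(L \right)} = - \frac{1}{3}$ ($I{\left(L \right)} = - \frac{L \frac{1}{L}}{3} = \left(- \frac{1}{3}\right) 1 = - \frac{1}{3}$)
$K = - \frac{130351}{3}$ ($K = - \frac{1}{3} - 43450 = - \frac{130351}{3} \approx -43450.0$)
$- \frac{676351}{\sqrt{K + 55976}} = - \frac{676351}{\sqrt{- \frac{130351}{3} + 55976}} = - \frac{676351}{\sqrt{\frac{37577}{3}}} = - \frac{676351}{\frac{1}{3} \sqrt{112731}} = - 676351 \frac{\sqrt{112731}}{37577} = - \frac{676351 \sqrt{112731}}{37577}$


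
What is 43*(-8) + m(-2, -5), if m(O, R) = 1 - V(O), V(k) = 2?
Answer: -345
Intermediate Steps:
m(O, R) = -1 (m(O, R) = 1 - 1*2 = 1 - 2 = -1)
43*(-8) + m(-2, -5) = 43*(-8) - 1 = -344 - 1 = -345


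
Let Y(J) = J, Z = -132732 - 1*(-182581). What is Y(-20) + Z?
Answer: 49829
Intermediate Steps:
Z = 49849 (Z = -132732 + 182581 = 49849)
Y(-20) + Z = -20 + 49849 = 49829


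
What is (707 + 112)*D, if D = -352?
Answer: -288288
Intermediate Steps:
(707 + 112)*D = (707 + 112)*(-352) = 819*(-352) = -288288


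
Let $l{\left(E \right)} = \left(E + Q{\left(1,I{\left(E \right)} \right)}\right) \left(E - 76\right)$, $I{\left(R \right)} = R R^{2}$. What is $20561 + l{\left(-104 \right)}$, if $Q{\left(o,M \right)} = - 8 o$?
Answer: $40721$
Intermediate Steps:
$I{\left(R \right)} = R^{3}$
$l{\left(E \right)} = \left(-76 + E\right) \left(-8 + E\right)$ ($l{\left(E \right)} = \left(E - 8\right) \left(E - 76\right) = \left(E - 8\right) \left(-76 + E\right) = \left(-8 + E\right) \left(-76 + E\right) = \left(-76 + E\right) \left(-8 + E\right)$)
$20561 + l{\left(-104 \right)} = 20561 + \left(608 + \left(-104\right)^{2} - -8736\right) = 20561 + \left(608 + 10816 + 8736\right) = 20561 + 20160 = 40721$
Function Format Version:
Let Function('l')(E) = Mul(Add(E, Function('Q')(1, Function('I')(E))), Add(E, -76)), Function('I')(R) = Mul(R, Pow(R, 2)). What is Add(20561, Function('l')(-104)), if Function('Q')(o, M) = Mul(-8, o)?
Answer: 40721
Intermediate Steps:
Function('I')(R) = Pow(R, 3)
Function('l')(E) = Mul(Add(-76, E), Add(-8, E)) (Function('l')(E) = Mul(Add(E, Mul(-8, 1)), Add(E, -76)) = Mul(Add(E, -8), Add(-76, E)) = Mul(Add(-8, E), Add(-76, E)) = Mul(Add(-76, E), Add(-8, E)))
Add(20561, Function('l')(-104)) = Add(20561, Add(608, Pow(-104, 2), Mul(-84, -104))) = Add(20561, Add(608, 10816, 8736)) = Add(20561, 20160) = 40721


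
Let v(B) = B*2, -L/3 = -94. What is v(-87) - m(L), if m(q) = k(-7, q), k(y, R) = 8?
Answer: -182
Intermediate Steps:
L = 282 (L = -3*(-94) = 282)
v(B) = 2*B
m(q) = 8
v(-87) - m(L) = 2*(-87) - 1*8 = -174 - 8 = -182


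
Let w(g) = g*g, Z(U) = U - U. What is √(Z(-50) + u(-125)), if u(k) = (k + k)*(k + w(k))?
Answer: 250*I*√62 ≈ 1968.5*I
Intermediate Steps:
Z(U) = 0
w(g) = g²
u(k) = 2*k*(k + k²) (u(k) = (k + k)*(k + k²) = (2*k)*(k + k²) = 2*k*(k + k²))
√(Z(-50) + u(-125)) = √(0 + 2*(-125)²*(1 - 125)) = √(0 + 2*15625*(-124)) = √(0 - 3875000) = √(-3875000) = 250*I*√62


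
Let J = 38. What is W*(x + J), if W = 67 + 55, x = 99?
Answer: 16714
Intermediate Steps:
W = 122
W*(x + J) = 122*(99 + 38) = 122*137 = 16714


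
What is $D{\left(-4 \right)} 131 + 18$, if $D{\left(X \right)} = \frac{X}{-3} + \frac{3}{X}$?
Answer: $\frac{1133}{12} \approx 94.417$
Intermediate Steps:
$D{\left(X \right)} = \frac{3}{X} - \frac{X}{3}$ ($D{\left(X \right)} = X \left(- \frac{1}{3}\right) + \frac{3}{X} = - \frac{X}{3} + \frac{3}{X} = \frac{3}{X} - \frac{X}{3}$)
$D{\left(-4 \right)} 131 + 18 = \left(\frac{3}{-4} - - \frac{4}{3}\right) 131 + 18 = \left(3 \left(- \frac{1}{4}\right) + \frac{4}{3}\right) 131 + 18 = \left(- \frac{3}{4} + \frac{4}{3}\right) 131 + 18 = \frac{7}{12} \cdot 131 + 18 = \frac{917}{12} + 18 = \frac{1133}{12}$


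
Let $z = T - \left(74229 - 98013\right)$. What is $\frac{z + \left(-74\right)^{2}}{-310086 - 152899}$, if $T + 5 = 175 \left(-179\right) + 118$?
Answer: $\frac{1952}{462985} \approx 0.0042161$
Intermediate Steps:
$T = -31212$ ($T = -5 + \left(175 \left(-179\right) + 118\right) = -5 + \left(-31325 + 118\right) = -5 - 31207 = -31212$)
$z = -7428$ ($z = -31212 - \left(74229 - 98013\right) = -31212 - -23784 = -31212 + 23784 = -7428$)
$\frac{z + \left(-74\right)^{2}}{-310086 - 152899} = \frac{-7428 + \left(-74\right)^{2}}{-310086 - 152899} = \frac{-7428 + 5476}{-462985} = \left(-1952\right) \left(- \frac{1}{462985}\right) = \frac{1952}{462985}$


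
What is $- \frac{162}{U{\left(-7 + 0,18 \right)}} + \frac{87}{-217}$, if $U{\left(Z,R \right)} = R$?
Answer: $- \frac{2040}{217} \approx -9.4009$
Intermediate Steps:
$- \frac{162}{U{\left(-7 + 0,18 \right)}} + \frac{87}{-217} = - \frac{162}{18} + \frac{87}{-217} = \left(-162\right) \frac{1}{18} + 87 \left(- \frac{1}{217}\right) = -9 - \frac{87}{217} = - \frac{2040}{217}$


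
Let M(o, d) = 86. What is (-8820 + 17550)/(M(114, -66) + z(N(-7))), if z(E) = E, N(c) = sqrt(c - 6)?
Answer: 750780/7409 - 8730*I*sqrt(13)/7409 ≈ 101.33 - 4.2484*I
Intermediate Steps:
N(c) = sqrt(-6 + c)
(-8820 + 17550)/(M(114, -66) + z(N(-7))) = (-8820 + 17550)/(86 + sqrt(-6 - 7)) = 8730/(86 + sqrt(-13)) = 8730/(86 + I*sqrt(13))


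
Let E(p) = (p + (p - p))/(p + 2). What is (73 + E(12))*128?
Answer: 66176/7 ≈ 9453.7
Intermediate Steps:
E(p) = p/(2 + p) (E(p) = (p + 0)/(2 + p) = p/(2 + p))
(73 + E(12))*128 = (73 + 12/(2 + 12))*128 = (73 + 12/14)*128 = (73 + 12*(1/14))*128 = (73 + 6/7)*128 = (517/7)*128 = 66176/7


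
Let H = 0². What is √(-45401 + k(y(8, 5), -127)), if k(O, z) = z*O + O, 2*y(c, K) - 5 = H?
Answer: 2*I*√11429 ≈ 213.81*I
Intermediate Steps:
H = 0
y(c, K) = 5/2 (y(c, K) = 5/2 + (½)*0 = 5/2 + 0 = 5/2)
k(O, z) = O + O*z (k(O, z) = O*z + O = O + O*z)
√(-45401 + k(y(8, 5), -127)) = √(-45401 + 5*(1 - 127)/2) = √(-45401 + (5/2)*(-126)) = √(-45401 - 315) = √(-45716) = 2*I*√11429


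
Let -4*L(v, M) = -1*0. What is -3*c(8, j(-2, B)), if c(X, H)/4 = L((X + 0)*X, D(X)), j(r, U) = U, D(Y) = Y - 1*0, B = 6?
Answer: 0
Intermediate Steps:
D(Y) = Y (D(Y) = Y + 0 = Y)
L(v, M) = 0 (L(v, M) = -(-1)*0/4 = -¼*0 = 0)
c(X, H) = 0 (c(X, H) = 4*0 = 0)
-3*c(8, j(-2, B)) = -3*0 = 0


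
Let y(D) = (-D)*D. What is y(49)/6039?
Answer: -2401/6039 ≈ -0.39758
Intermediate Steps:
y(D) = -D²
y(49)/6039 = -1*49²/6039 = -1*2401*(1/6039) = -2401*1/6039 = -2401/6039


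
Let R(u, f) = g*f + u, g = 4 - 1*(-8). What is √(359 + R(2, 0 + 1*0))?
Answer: 19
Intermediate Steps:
g = 12 (g = 4 + 8 = 12)
R(u, f) = u + 12*f (R(u, f) = 12*f + u = u + 12*f)
√(359 + R(2, 0 + 1*0)) = √(359 + (2 + 12*(0 + 1*0))) = √(359 + (2 + 12*(0 + 0))) = √(359 + (2 + 12*0)) = √(359 + (2 + 0)) = √(359 + 2) = √361 = 19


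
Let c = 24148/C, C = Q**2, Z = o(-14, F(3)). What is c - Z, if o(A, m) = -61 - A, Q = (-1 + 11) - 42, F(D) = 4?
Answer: 18069/256 ≈ 70.582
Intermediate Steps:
Q = -32 (Q = 10 - 42 = -32)
Z = -47 (Z = -61 - 1*(-14) = -61 + 14 = -47)
C = 1024 (C = (-32)**2 = 1024)
c = 6037/256 (c = 24148/1024 = 24148*(1/1024) = 6037/256 ≈ 23.582)
c - Z = 6037/256 - 1*(-47) = 6037/256 + 47 = 18069/256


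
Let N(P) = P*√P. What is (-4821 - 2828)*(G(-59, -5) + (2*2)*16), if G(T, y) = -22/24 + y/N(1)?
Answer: -5331353/12 ≈ -4.4428e+5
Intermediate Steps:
N(P) = P^(3/2)
G(T, y) = -11/12 + y (G(T, y) = -22/24 + y/(1^(3/2)) = -22*1/24 + y/1 = -11/12 + y*1 = -11/12 + y)
(-4821 - 2828)*(G(-59, -5) + (2*2)*16) = (-4821 - 2828)*((-11/12 - 5) + (2*2)*16) = -7649*(-71/12 + 4*16) = -7649*(-71/12 + 64) = -7649*697/12 = -5331353/12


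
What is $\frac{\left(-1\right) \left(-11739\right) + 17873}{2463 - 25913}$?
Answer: $- \frac{14806}{11725} \approx -1.2628$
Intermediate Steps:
$\frac{\left(-1\right) \left(-11739\right) + 17873}{2463 - 25913} = \frac{11739 + 17873}{-23450} = 29612 \left(- \frac{1}{23450}\right) = - \frac{14806}{11725}$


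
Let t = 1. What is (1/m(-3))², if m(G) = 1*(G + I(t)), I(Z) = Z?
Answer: ¼ ≈ 0.25000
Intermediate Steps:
m(G) = 1 + G (m(G) = 1*(G + 1) = 1*(1 + G) = 1 + G)
(1/m(-3))² = (1/(1 - 3))² = (1/(-2))² = (-½)² = ¼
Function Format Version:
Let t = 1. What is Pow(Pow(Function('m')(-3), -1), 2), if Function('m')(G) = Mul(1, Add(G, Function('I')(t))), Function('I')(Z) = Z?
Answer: Rational(1, 4) ≈ 0.25000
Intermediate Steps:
Function('m')(G) = Add(1, G) (Function('m')(G) = Mul(1, Add(G, 1)) = Mul(1, Add(1, G)) = Add(1, G))
Pow(Pow(Function('m')(-3), -1), 2) = Pow(Pow(Add(1, -3), -1), 2) = Pow(Pow(-2, -1), 2) = Pow(Rational(-1, 2), 2) = Rational(1, 4)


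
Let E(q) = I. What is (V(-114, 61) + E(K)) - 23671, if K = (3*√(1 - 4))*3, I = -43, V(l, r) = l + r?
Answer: -23767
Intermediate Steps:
K = 9*I*√3 (K = (3*√(-3))*3 = (3*(I*√3))*3 = (3*I*√3)*3 = 9*I*√3 ≈ 15.588*I)
E(q) = -43
(V(-114, 61) + E(K)) - 23671 = ((-114 + 61) - 43) - 23671 = (-53 - 43) - 23671 = -96 - 23671 = -23767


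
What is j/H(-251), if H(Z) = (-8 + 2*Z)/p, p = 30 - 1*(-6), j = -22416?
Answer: 134496/85 ≈ 1582.3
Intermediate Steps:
p = 36 (p = 30 + 6 = 36)
H(Z) = -2/9 + Z/18 (H(Z) = (-8 + 2*Z)/36 = (-8 + 2*Z)*(1/36) = -2/9 + Z/18)
j/H(-251) = -22416/(-2/9 + (1/18)*(-251)) = -22416/(-2/9 - 251/18) = -22416/(-85/6) = -22416*(-6/85) = 134496/85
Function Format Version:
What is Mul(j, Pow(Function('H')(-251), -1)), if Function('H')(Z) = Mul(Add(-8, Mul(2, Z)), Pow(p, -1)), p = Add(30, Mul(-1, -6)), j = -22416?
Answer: Rational(134496, 85) ≈ 1582.3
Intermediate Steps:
p = 36 (p = Add(30, 6) = 36)
Function('H')(Z) = Add(Rational(-2, 9), Mul(Rational(1, 18), Z)) (Function('H')(Z) = Mul(Add(-8, Mul(2, Z)), Pow(36, -1)) = Mul(Add(-8, Mul(2, Z)), Rational(1, 36)) = Add(Rational(-2, 9), Mul(Rational(1, 18), Z)))
Mul(j, Pow(Function('H')(-251), -1)) = Mul(-22416, Pow(Add(Rational(-2, 9), Mul(Rational(1, 18), -251)), -1)) = Mul(-22416, Pow(Add(Rational(-2, 9), Rational(-251, 18)), -1)) = Mul(-22416, Pow(Rational(-85, 6), -1)) = Mul(-22416, Rational(-6, 85)) = Rational(134496, 85)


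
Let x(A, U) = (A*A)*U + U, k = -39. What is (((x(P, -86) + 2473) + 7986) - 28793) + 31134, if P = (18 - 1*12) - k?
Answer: -161436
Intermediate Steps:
P = 45 (P = (18 - 1*12) - 1*(-39) = (18 - 12) + 39 = 6 + 39 = 45)
x(A, U) = U + U*A² (x(A, U) = A²*U + U = U*A² + U = U + U*A²)
(((x(P, -86) + 2473) + 7986) - 28793) + 31134 = (((-86*(1 + 45²) + 2473) + 7986) - 28793) + 31134 = (((-86*(1 + 2025) + 2473) + 7986) - 28793) + 31134 = (((-86*2026 + 2473) + 7986) - 28793) + 31134 = (((-174236 + 2473) + 7986) - 28793) + 31134 = ((-171763 + 7986) - 28793) + 31134 = (-163777 - 28793) + 31134 = -192570 + 31134 = -161436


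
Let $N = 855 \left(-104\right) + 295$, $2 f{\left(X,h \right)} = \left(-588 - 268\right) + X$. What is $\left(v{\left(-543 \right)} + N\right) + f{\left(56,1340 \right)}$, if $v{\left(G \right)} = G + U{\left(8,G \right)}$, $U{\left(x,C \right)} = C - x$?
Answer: $-90119$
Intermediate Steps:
$f{\left(X,h \right)} = -428 + \frac{X}{2}$ ($f{\left(X,h \right)} = \frac{\left(-588 - 268\right) + X}{2} = \frac{-856 + X}{2} = -428 + \frac{X}{2}$)
$N = -88625$ ($N = -88920 + 295 = -88625$)
$v{\left(G \right)} = -8 + 2 G$ ($v{\left(G \right)} = G + \left(G - 8\right) = G + \left(-8 + G\right) = -8 + 2 G$)
$\left(v{\left(-543 \right)} + N\right) + f{\left(56,1340 \right)} = \left(\left(-8 + 2 \left(-543\right)\right) - 88625\right) + \left(-428 + \frac{1}{2} \cdot 56\right) = \left(\left(-8 - 1086\right) - 88625\right) + \left(-428 + 28\right) = \left(-1094 - 88625\right) - 400 = -89719 - 400 = -90119$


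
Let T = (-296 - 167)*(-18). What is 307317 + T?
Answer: 315651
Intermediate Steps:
T = 8334 (T = -463*(-18) = 8334)
307317 + T = 307317 + 8334 = 315651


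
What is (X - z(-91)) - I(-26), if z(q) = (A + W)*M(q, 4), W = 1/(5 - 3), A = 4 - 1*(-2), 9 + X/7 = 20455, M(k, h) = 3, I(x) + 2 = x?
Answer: 286261/2 ≈ 1.4313e+5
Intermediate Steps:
I(x) = -2 + x
X = 143122 (X = -63 + 7*20455 = -63 + 143185 = 143122)
A = 6 (A = 4 + 2 = 6)
W = ½ (W = 1/2 = ½ ≈ 0.50000)
z(q) = 39/2 (z(q) = (6 + ½)*3 = (13/2)*3 = 39/2)
(X - z(-91)) - I(-26) = (143122 - 1*39/2) - (-2 - 26) = (143122 - 39/2) - 1*(-28) = 286205/2 + 28 = 286261/2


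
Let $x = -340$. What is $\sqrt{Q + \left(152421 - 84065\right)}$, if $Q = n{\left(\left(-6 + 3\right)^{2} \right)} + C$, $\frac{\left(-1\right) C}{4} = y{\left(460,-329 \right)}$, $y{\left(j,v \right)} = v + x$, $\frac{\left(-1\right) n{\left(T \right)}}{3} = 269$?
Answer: $265$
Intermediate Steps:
$n{\left(T \right)} = -807$ ($n{\left(T \right)} = \left(-3\right) 269 = -807$)
$y{\left(j,v \right)} = -340 + v$ ($y{\left(j,v \right)} = v - 340 = -340 + v$)
$C = 2676$ ($C = - 4 \left(-340 - 329\right) = \left(-4\right) \left(-669\right) = 2676$)
$Q = 1869$ ($Q = -807 + 2676 = 1869$)
$\sqrt{Q + \left(152421 - 84065\right)} = \sqrt{1869 + \left(152421 - 84065\right)} = \sqrt{1869 + 68356} = \sqrt{70225} = 265$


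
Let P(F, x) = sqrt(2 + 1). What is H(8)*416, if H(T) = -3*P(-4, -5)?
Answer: -1248*sqrt(3) ≈ -2161.6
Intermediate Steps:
P(F, x) = sqrt(3)
H(T) = -3*sqrt(3)
H(8)*416 = -3*sqrt(3)*416 = -1248*sqrt(3)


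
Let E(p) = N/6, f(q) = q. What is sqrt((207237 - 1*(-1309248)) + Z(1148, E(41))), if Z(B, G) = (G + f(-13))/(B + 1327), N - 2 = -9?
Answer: sqrt(1486306942890)/990 ≈ 1231.5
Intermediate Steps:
N = -7 (N = 2 - 9 = -7)
E(p) = -7/6
Z(B, G) = (-13 + G)/(1327 + B) (Z(B, G) = (G - 13)/(B + 1327) = (-13 + G)/(1327 + B))
sqrt((207237 - 1*(-1309248)) + Z(1148, E(41))) = sqrt((207237 - 1*(-1309248)) + (-13 - 7/6)/(1327 + 1148)) = sqrt((207237 + 1309248) - 85/6/2475) = sqrt(1516485 + (1/2475)*(-85/6)) = sqrt(1516485 - 17/2970) = sqrt(4503960433/2970) = sqrt(1486306942890)/990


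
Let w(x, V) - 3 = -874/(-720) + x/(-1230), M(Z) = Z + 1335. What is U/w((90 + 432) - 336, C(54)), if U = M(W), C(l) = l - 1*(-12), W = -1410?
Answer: -221400/11993 ≈ -18.461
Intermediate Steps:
M(Z) = 1335 + Z
C(l) = 12 + l (C(l) = l + 12 = 12 + l)
U = -75 (U = 1335 - 1410 = -75)
w(x, V) = 1517/360 - x/1230 (w(x, V) = 3 + (-874/(-720) + x/(-1230)) = 3 + (-874*(-1/720) + x*(-1/1230)) = 3 + (437/360 - x/1230) = 1517/360 - x/1230)
U/w((90 + 432) - 336, C(54)) = -75/(1517/360 - ((90 + 432) - 336)/1230) = -75/(1517/360 - (522 - 336)/1230) = -75/(1517/360 - 1/1230*186) = -75/(1517/360 - 31/205) = -75/11993/2952 = -75*2952/11993 = -221400/11993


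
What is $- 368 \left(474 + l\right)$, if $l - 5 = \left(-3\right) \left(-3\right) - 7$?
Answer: $-177008$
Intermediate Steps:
$l = 7$ ($l = 5 - -2 = 5 + \left(9 - 7\right) = 5 + 2 = 7$)
$- 368 \left(474 + l\right) = - 368 \left(474 + 7\right) = \left(-368\right) 481 = -177008$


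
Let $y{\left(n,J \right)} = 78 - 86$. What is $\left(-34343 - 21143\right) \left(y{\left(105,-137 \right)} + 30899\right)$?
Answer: $-1714018026$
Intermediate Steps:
$y{\left(n,J \right)} = -8$
$\left(-34343 - 21143\right) \left(y{\left(105,-137 \right)} + 30899\right) = \left(-34343 - 21143\right) \left(-8 + 30899\right) = \left(-55486\right) 30891 = -1714018026$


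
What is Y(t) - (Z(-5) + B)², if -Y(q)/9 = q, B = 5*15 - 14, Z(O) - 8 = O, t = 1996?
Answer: -22060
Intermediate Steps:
Z(O) = 8 + O
B = 61 (B = 75 - 14 = 61)
Y(q) = -9*q
Y(t) - (Z(-5) + B)² = -9*1996 - ((8 - 5) + 61)² = -17964 - (3 + 61)² = -17964 - 1*64² = -17964 - 1*4096 = -17964 - 4096 = -22060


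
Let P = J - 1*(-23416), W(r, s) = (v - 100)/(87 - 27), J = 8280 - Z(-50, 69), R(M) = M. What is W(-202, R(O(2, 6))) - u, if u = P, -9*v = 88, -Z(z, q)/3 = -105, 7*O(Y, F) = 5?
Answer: -4236682/135 ≈ -31383.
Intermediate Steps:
O(Y, F) = 5/7 (O(Y, F) = (1/7)*5 = 5/7)
Z(z, q) = 315 (Z(z, q) = -3*(-105) = 315)
v = -88/9 (v = -1/9*88 = -88/9 ≈ -9.7778)
J = 7965 (J = 8280 - 1*315 = 8280 - 315 = 7965)
W(r, s) = -247/135 (W(r, s) = (-88/9 - 100)/(87 - 27) = -988/9/60 = -988/9*1/60 = -247/135)
P = 31381 (P = 7965 - 1*(-23416) = 7965 + 23416 = 31381)
u = 31381
W(-202, R(O(2, 6))) - u = -247/135 - 1*31381 = -247/135 - 31381 = -4236682/135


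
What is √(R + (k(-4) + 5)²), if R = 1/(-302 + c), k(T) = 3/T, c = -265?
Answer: √1146929/252 ≈ 4.2498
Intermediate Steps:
R = -1/567 (R = 1/(-302 - 265) = 1/(-567) = -1/567 ≈ -0.0017637)
√(R + (k(-4) + 5)²) = √(-1/567 + (3/(-4) + 5)²) = √(-1/567 + (3*(-¼) + 5)²) = √(-1/567 + (-¾ + 5)²) = √(-1/567 + (17/4)²) = √(-1/567 + 289/16) = √(163847/9072) = √1146929/252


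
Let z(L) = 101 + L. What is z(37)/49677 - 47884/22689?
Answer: -791867462/375707151 ≈ -2.1077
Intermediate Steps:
z(37)/49677 - 47884/22689 = (101 + 37)/49677 - 47884/22689 = 138*(1/49677) - 47884*1/22689 = 46/16559 - 47884/22689 = -791867462/375707151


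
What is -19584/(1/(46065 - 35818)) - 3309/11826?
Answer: -791069712719/3942 ≈ -2.0068e+8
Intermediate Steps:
-19584/(1/(46065 - 35818)) - 3309/11826 = -19584/(1/10247) - 3309*1/11826 = -19584/1/10247 - 1103/3942 = -19584*10247 - 1103/3942 = -200677248 - 1103/3942 = -791069712719/3942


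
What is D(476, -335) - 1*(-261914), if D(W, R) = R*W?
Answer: 102454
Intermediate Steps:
D(476, -335) - 1*(-261914) = -335*476 - 1*(-261914) = -159460 + 261914 = 102454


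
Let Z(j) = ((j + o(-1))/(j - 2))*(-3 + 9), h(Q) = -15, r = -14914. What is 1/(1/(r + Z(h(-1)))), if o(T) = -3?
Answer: -253430/17 ≈ -14908.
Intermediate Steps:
Z(j) = 6*(-3 + j)/(-2 + j) (Z(j) = ((j - 3)/(j - 2))*(-3 + 9) = ((-3 + j)/(-2 + j))*6 = 6*(-3 + j)/(-2 + j))
1/(1/(r + Z(h(-1)))) = 1/(1/(-14914 + 6*(-3 - 15)/(-2 - 15))) = 1/(1/(-14914 + 6*(-18)/(-17))) = 1/(1/(-14914 + 6*(-1/17)*(-18))) = 1/(1/(-14914 + 108/17)) = 1/(1/(-253430/17)) = 1/(-17/253430) = -253430/17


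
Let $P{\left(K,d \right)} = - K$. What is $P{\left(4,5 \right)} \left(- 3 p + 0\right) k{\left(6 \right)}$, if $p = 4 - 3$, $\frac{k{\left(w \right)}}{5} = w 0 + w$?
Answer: $360$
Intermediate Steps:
$k{\left(w \right)} = 5 w$ ($k{\left(w \right)} = 5 \left(w 0 + w\right) = 5 \left(0 + w\right) = 5 w$)
$p = 1$ ($p = 4 - 3 = 1$)
$P{\left(4,5 \right)} \left(- 3 p + 0\right) k{\left(6 \right)} = \left(-1\right) 4 \left(\left(-3\right) 1 + 0\right) 5 \cdot 6 = - 4 \left(-3 + 0\right) 30 = \left(-4\right) \left(-3\right) 30 = 12 \cdot 30 = 360$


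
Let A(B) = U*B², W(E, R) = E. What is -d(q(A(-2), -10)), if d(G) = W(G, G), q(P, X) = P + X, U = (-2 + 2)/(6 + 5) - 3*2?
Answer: 34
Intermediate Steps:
U = -6 (U = 0/11 - 6 = 0*(1/11) - 6 = 0 - 6 = -6)
A(B) = -6*B²
d(G) = G
-d(q(A(-2), -10)) = -(-6*(-2)² - 10) = -(-6*4 - 10) = -(-24 - 10) = -1*(-34) = 34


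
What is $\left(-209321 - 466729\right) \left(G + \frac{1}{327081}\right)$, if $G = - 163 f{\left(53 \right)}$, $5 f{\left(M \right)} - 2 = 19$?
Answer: $\frac{50460293488060}{109027} \approx 4.6282 \cdot 10^{8}$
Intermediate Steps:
$f{\left(M \right)} = \frac{21}{5}$ ($f{\left(M \right)} = \frac{2}{5} + \frac{1}{5} \cdot 19 = \frac{2}{5} + \frac{19}{5} = \frac{21}{5}$)
$G = - \frac{3423}{5}$ ($G = \left(-163\right) \frac{21}{5} = - \frac{3423}{5} \approx -684.6$)
$\left(-209321 - 466729\right) \left(G + \frac{1}{327081}\right) = \left(-209321 - 466729\right) \left(- \frac{3423}{5} + \frac{1}{327081}\right) = - 676050 \left(- \frac{3423}{5} + \frac{1}{327081}\right) = \left(-676050\right) \left(- \frac{1119598258}{1635405}\right) = \frac{50460293488060}{109027}$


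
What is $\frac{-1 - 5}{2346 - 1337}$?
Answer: $- \frac{6}{1009} \approx -0.0059465$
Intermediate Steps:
$\frac{-1 - 5}{2346 - 1337} = \frac{-1 - 5}{1009} = \frac{1}{1009} \left(-6\right) = - \frac{6}{1009}$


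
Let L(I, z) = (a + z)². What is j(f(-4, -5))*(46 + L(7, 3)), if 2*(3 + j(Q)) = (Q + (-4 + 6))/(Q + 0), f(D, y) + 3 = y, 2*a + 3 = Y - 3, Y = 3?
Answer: -4053/32 ≈ -126.66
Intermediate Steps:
a = -3/2 (a = -3/2 + (3 - 3)/2 = -3/2 + (½)*0 = -3/2 + 0 = -3/2 ≈ -1.5000)
L(I, z) = (-3/2 + z)²
f(D, y) = -3 + y
j(Q) = -3 + (2 + Q)/(2*Q) (j(Q) = -3 + ((Q + (-4 + 6))/(Q + 0))/2 = -3 + ((Q + 2)/Q)/2 = -3 + ((2 + Q)/Q)/2 = -3 + (2 + Q)/(2*Q))
j(f(-4, -5))*(46 + L(7, 3)) = (-5/2 + 1/(-3 - 5))*(46 + (-3 + 2*3)²/4) = (-5/2 + 1/(-8))*(46 + (-3 + 6)²/4) = (-5/2 - ⅛)*(46 + (¼)*3²) = -21*(46 + (¼)*9)/8 = -21*(46 + 9/4)/8 = -21/8*193/4 = -4053/32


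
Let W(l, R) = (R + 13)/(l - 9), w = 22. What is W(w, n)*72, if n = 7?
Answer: 1440/13 ≈ 110.77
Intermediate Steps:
W(l, R) = (13 + R)/(-9 + l)
W(w, n)*72 = ((13 + 7)/(-9 + 22))*72 = (20/13)*72 = 1440/13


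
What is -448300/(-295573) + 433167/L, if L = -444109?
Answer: 71061595009/131266629457 ≈ 0.54135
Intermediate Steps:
-448300/(-295573) + 433167/L = -448300/(-295573) + 433167/(-444109) = -448300*(-1/295573) + 433167*(-1/444109) = 448300/295573 - 433167/444109 = 71061595009/131266629457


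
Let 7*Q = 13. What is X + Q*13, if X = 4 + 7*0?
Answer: 197/7 ≈ 28.143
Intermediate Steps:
Q = 13/7 (Q = (1/7)*13 = 13/7 ≈ 1.8571)
X = 4 (X = 4 + 0 = 4)
X + Q*13 = 4 + (13/7)*13 = 4 + 169/7 = 197/7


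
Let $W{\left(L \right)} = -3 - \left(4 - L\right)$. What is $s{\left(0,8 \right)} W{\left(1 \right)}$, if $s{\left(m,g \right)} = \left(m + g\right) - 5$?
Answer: $-18$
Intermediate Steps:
$W{\left(L \right)} = -7 + L$ ($W{\left(L \right)} = -3 + \left(-4 + L\right) = -7 + L$)
$s{\left(m,g \right)} = -5 + g + m$ ($s{\left(m,g \right)} = \left(g + m\right) - 5 = -5 + g + m$)
$s{\left(0,8 \right)} W{\left(1 \right)} = \left(-5 + 8 + 0\right) \left(-7 + 1\right) = 3 \left(-6\right) = -18$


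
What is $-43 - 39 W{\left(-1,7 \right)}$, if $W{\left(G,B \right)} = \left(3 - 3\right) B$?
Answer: $-43$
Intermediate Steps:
$W{\left(G,B \right)} = 0$ ($W{\left(G,B \right)} = \left(3 - 3\right) B = 0 B = 0$)
$-43 - 39 W{\left(-1,7 \right)} = -43 - 0 = -43 + 0 = -43$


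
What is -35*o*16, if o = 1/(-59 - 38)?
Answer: 560/97 ≈ 5.7732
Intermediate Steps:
o = -1/97 (o = 1/(-97) = -1/97 ≈ -0.010309)
-35*o*16 = -35*(-1/97)*16 = (35/97)*16 = 560/97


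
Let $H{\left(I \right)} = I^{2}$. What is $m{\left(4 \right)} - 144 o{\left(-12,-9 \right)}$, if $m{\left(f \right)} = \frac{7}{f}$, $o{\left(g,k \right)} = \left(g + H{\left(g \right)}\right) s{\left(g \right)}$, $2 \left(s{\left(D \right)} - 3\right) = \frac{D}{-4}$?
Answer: $- \frac{342137}{4} \approx -85534.0$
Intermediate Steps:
$s{\left(D \right)} = 3 - \frac{D}{8}$ ($s{\left(D \right)} = 3 + \frac{D \frac{1}{-4}}{2} = 3 + \frac{D \left(- \frac{1}{4}\right)}{2} = 3 + \frac{\left(- \frac{1}{4}\right) D}{2} = 3 - \frac{D}{8}$)
$o{\left(g,k \right)} = \left(3 - \frac{g}{8}\right) \left(g + g^{2}\right)$ ($o{\left(g,k \right)} = \left(g + g^{2}\right) \left(3 - \frac{g}{8}\right) = \left(3 - \frac{g}{8}\right) \left(g + g^{2}\right)$)
$m{\left(4 \right)} - 144 o{\left(-12,-9 \right)} = \frac{7}{4} - 144 \left(\left(- \frac{1}{8}\right) \left(-12\right) \left(1 - 12\right) \left(-24 - 12\right)\right) = 7 \cdot \frac{1}{4} - 144 \left(\left(- \frac{1}{8}\right) \left(-12\right) \left(-11\right) \left(-36\right)\right) = \frac{7}{4} - 85536 = - \frac{342137}{4}$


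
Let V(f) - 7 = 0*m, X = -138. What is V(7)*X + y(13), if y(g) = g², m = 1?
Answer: -797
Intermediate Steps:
V(f) = 7 (V(f) = 7 + 0*1 = 7 + 0 = 7)
V(7)*X + y(13) = 7*(-138) + 13² = -966 + 169 = -797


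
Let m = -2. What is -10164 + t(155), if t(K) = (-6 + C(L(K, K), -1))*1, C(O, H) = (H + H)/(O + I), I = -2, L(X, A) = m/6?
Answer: -71184/7 ≈ -10169.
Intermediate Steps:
L(X, A) = -⅓ (L(X, A) = -2/6 = -2*⅙ = -⅓)
C(O, H) = 2*H/(-2 + O) (C(O, H) = (H + H)/(O - 2) = (2*H)/(-2 + O) = 2*H/(-2 + O))
t(K) = -36/7 (t(K) = (-6 + 2*(-1)/(-2 - ⅓))*1 = (-6 + 2*(-1)/(-7/3))*1 = (-6 + 2*(-1)*(-3/7))*1 = (-6 + 6/7)*1 = -36/7*1 = -36/7)
-10164 + t(155) = -10164 - 36/7 = -71184/7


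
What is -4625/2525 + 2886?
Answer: 291301/101 ≈ 2884.2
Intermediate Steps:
-4625/2525 + 2886 = -4625*1/2525 + 2886 = -185/101 + 2886 = 291301/101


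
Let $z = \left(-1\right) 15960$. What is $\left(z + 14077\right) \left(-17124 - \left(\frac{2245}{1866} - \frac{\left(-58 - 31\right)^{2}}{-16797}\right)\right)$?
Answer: $\frac{336914821510939}{10447734} \approx 3.2248 \cdot 10^{7}$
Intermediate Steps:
$z = -15960$
$\left(z + 14077\right) \left(-17124 - \left(\frac{2245}{1866} - \frac{\left(-58 - 31\right)^{2}}{-16797}\right)\right) = \left(-15960 + 14077\right) \left(-17124 - \left(\frac{2245}{1866} - \frac{\left(-58 - 31\right)^{2}}{-16797}\right)\right) = - 1883 \left(-17124 - \left(\frac{2245}{1866} - \left(-89\right)^{2} \left(- \frac{1}{16797}\right)\right)\right) = - 1883 \left(-17124 + \left(7921 \left(- \frac{1}{16797}\right) - \frac{2245}{1866}\right)\right) = - 1883 \left(-17124 - \frac{17496617}{10447734}\right) = \left(-1883\right) \left(- \frac{178924493633}{10447734}\right) = \frac{336914821510939}{10447734}$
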